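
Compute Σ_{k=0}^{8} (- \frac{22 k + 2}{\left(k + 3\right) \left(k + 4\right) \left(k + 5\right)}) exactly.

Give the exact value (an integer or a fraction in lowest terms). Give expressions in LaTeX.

r(k) = (k + 3)*(11*k + 12)/((k + 6)*(11*k + 1)) after simplifying.
Gosper form: A/B · C(k+1)/C(k) with A=k + 3, B=k + 6, C=k + 1/11.
Solve (k + 3)·f(k+1) − (k + 5)·f(k) = k + 1/11.
d = 2 from the (1,1,1) case.
Coefficient equations give f(k) = k*(17*k - 13)/132.
Get s_k = R·t_k = -k*(17*k - 13)/(6*(k + 3)*(k + 4)) with R(k) = B(k−1)f(k)/C(k) = k*(k + 5)*(17*k - 13)/(12*(11*k + 1)).
Verify: 2*(-11*k - 1)/(k**3 + 12*k**2 + 47*k + 60) matches t_k.
Evaluate s at k=9 and k=0: -35/26 and 0; difference -35/26.

Σ = -35/26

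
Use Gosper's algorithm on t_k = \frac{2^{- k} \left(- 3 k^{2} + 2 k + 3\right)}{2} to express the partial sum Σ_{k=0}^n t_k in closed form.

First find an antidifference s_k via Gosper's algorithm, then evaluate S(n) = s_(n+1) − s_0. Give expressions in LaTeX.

The ratio is (3*k**2 + 4*k - 2)/(2*(3*k**2 - 2*k - 3)).
Factor: A=1/2; B=1; C=k**2 - 2*k/3 - 1.
Solve (1/2)·f(k+1) − (1)·f(k) = k**2 - 2*k/3 - 1.
d = 2 from the (0,0,2) case.
Coefficient equations give f(k) = -2*(3*k**2 + 4*k + 4)/3.
Then R = B(k−1)f/C = -2*(3*k**2 + 4*k + 4)/(3*k**2 - 2*k - 3), so s_k = R(k)·t_k = (3*k**2 + 4*k + 4)/2**k.
Δs = (-3*k**2 + 2*k + 3)/(2*2**k), as required.
Telescope: S(n) = s_(n+1) − s_(0) = 2**(-n - 1)*(3*n**2 + 10*n + 11) − (4) = 2**(-n - 1)*(-2**(n + 3) + 3*n**2 + 10*n + 11).

S(n) = 2^{- n - 1} \left(- 2^{n + 3} + 3 n^{2} + 10 n + 11\right)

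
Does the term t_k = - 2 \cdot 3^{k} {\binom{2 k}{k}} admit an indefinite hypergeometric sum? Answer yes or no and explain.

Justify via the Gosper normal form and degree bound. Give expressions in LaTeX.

No. Not Gosper-summable.

t_(k+1)/t_k = 6*(2*k + 1)/(k + 1).
So A=12*k + 6 and B=k + 1, with C=1.
Need (12*k + 6)·f(k+1) − (k)·f(k) = 1.
deg f ≤ -1 (via 1,1,0).
Bound -1 < 0, so the key equation has no polynomial solution.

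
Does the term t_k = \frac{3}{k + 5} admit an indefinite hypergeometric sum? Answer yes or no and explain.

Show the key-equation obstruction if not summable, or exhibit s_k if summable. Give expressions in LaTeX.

Compute t_(k+1)/t_k: get (k + 5)/(k + 6).
Normal form (A,B,C) = (k + 5, k + 6, 1).
Need (k + 5)·f(k+1) − (k + 5)·f(k) = 1.
From deg A=1, deg B=1, deg C=0: d=0.
Write f(k) = c0. Then LHS − RHS = -1, requiring -1 = 0: contradictory. No certificate.

No; the coefficient equations for f are inconsistent.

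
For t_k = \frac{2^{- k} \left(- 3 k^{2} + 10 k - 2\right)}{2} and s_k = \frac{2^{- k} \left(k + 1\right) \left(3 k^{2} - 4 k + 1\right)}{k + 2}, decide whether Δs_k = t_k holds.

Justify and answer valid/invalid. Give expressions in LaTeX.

Invalid: residual \frac{2^{- k} \left(3 k^{3} + 2 k^{2} - 26 k + 6\right)}{2 \left(k^{2} + 5 k + 6\right)} ≠ 0.

s_(k+1) = k*(3*k**2 + 8*k + 4)/(2*2**k*(k + 3))
s_(k+1) − s_k = (-3*k**4 - 2*k**3 + 32*k**2 + 24*k - 6)/(2*2**k*(k**2 + 5*k + 6))
(s_(k+1) − s_k) − t_k = (3*k**3 + 2*k**2 - 26*k + 6)/(2*2**k*(k**2 + 5*k + 6))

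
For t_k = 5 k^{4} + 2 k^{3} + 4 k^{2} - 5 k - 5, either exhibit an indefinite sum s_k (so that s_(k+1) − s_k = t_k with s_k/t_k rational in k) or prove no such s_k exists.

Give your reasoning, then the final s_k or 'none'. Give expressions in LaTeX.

Step 1: r(k) = (5*k**4 + 22*k**3 + 40*k**2 + 29*k + 1)/(5*k**4 + 2*k**3 + 4*k**2 - 5*k - 5).
A = 1, B = 1, C = k**4 + 2*k**3/5 + 4*k**2/5 - k - 1.
f must satisfy (1)·f(k+1) − (1)·f(k) = k**4 + 2*k**3/5 + 4*k**2/5 - k - 1.
Degrees (0,0,4) ⇒ d ≤ 5.
Match coefficients ⇒ f(k) = k*(k**4 - 2*k**3 + 2*k**2 - 4*k - 2)/5.
Then R = B(k−1)f/C = k*(k**4 - 2*k**3 + 2*k**2 - 4*k - 2)/(5*k**4 + 2*k**3 + 4*k**2 - 5*k - 5), so s_k = R(k)·t_k = k*(k**4 - 2*k**3 + 2*k**2 - 4*k - 2).
Δs = 5*k**4 + 2*k**3 + 4*k**2 - 5*k - 5, as required.

s_k = k \left(k^{4} - 2 k^{3} + 2 k^{2} - 4 k - 2\right)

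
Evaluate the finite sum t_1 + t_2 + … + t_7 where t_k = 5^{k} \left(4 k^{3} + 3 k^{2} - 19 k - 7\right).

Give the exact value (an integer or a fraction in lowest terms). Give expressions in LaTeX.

Step 1: r(k) = 5*(4*k**3 + 15*k**2 - k - 19)/(4*k**3 + 3*k**2 - 19*k - 7).
Take A(k)=5, B(k)=1, C(k)=k**3 + 3*k**2/4 - 19*k/4 - 7/4.
Solve (5)·f(k+1) − (1)·f(k) = k**3 + 3*k**2/4 - 19*k/4 - 7/4.
Degrees (0,0,3) ⇒ d ≤ 3.
Solve for f: f(k) = (k**3 - 3*k**2 - k + 2)/4 (degree 3 ≤ 3).
Get s_k = R·t_k = 5**k*(k**3 - 3*k**2 - k + 2) with R(k) = B(k−1)f(k)/C(k) = (k**3 - 3*k**2 - k + 2)/(4*k**3 + 3*k**2 - 19*k - 7).
Check: Δs_k = 5**k*(4*k**3 + 3*k**2 - 19*k - 7). ✓
Sum = s_(8) − s_(1); s_(8) = 122656250, s_(1) = -5 ⇒ 122656255.

Σ = 122656255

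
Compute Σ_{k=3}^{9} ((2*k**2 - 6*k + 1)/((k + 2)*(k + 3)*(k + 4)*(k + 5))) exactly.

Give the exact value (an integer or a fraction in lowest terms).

Σ = 289/10920

Step 1: r(k) = -(k + 2)*(6*k - 2*(k + 1)**2 + 5)/((k + 6)*(2*k**2 - 6*k + 1)).
So A=k + 2 and B=k + 6, with C=k**2 - 3*k + 1/2.
Need (k + 2)·f(k+1) − (k + 5)·f(k) = k**2 - 3*k + 1/2.
deg f ≤ 3 (via 1,1,2).
Match coefficients ⇒ f(k) = k*(k - 5)*(k - 2)/16.
Then R = B(k−1)f/C = k*(k - 5)*(k - 2)*(k + 5)/(8*(2*k**2 - 6*k + 1)), so s_k = R(k)·t_k = k*(k**2 - 7*k + 10)/(8*(k + 2)*(k + 3)*(k + 4)).
Verify: (2*k**2 - 6*k + 1)/(k**4 + 14*k**3 + 71*k**2 + 154*k + 120) matches t_k.
Telescoping: Σ = s_(10) − s_(3) = 25/1092 − (-1/280) = 289/10920.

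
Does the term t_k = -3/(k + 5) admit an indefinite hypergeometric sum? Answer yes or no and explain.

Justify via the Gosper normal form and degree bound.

t_(k+1)/t_k = (k + 5)/(k + 6).
Gosper form: A/B · C(k+1)/C(k) with A=k + 5, B=k + 6, C=1.
Solve (k + 5)·f(k+1) − (k + 5)·f(k) = 1.
Degrees (1,1,0) ⇒ d ≤ 0.
Write f(k) = c0. Then LHS − RHS = -1, requiring -1 = 0: contradictory. No certificate.

No — the linear system for f has no solution.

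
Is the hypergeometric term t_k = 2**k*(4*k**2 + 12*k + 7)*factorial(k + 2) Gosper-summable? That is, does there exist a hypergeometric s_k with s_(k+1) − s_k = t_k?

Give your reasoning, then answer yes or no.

Yes. s_k = 2**k*(2*k - 1)*factorial(k + 2).

Compute t_(k+1)/t_k: get 2*(4*k**3 + 32*k**2 + 83*k + 69)/(4*k**2 + 12*k + 7).
Factor: A=2*k + 6; B=1; C=k**2 + 3*k + 7/4.
Key eq: (2*k + 6)·f(k+1) = (1)·f(k) + (k**2 + 3*k + 7/4).
Degrees (1,0,2) ⇒ d ≤ 1.
Coefficient equations give f(k) = (2*k - 1)/4.
R(k) = B(k−1)·f(k)/C(k) = (2*k - 1)/(4*k**2 + 12*k + 7); s_k = R·t_k = 2**k*(2*k - 1)*factorial(k + 2).
Check: Δs_k = 2**k*(4*k**2 + 12*k + 7)*factorial(k + 2). ✓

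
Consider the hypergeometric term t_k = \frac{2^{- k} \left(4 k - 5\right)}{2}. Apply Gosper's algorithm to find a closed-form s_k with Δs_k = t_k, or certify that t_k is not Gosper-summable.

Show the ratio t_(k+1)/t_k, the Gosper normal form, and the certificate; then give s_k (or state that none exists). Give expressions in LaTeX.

The ratio is (4*k - 1)/(2*(4*k - 5)).
Factor: A=1/2; B=1; C=k - 5/4.
Key eq: (1/2)·f(k+1) = (1)·f(k) + (k - 5/4).
Degrees (0,0,1) ⇒ d ≤ 1.
Match coefficients ⇒ f(k) = -(4*k - 1)/2.
So s_k = (B(k−1)f/C)·t_k = (-2*(4*k - 1)/(4*k - 5))·t_k = (1 - 4*k)/2**k.
Δs = (4*k - 5)/(2*2**k), as required.

s_k = 2^{- k} \left(1 - 4 k\right)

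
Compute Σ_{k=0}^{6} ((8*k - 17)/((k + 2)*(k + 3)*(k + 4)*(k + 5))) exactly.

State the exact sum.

Σ = -119/792

r(k) = (k + 2)*(8*k - 9)/((k + 6)*(8*k - 17)) after simplifying.
Gosper form: A/B · C(k+1)/C(k) with A=k + 2, B=k + 6, C=k - 17/8.
f must satisfy (k + 2)·f(k+1) − (k + 5)·f(k) = k - 17/8.
deg f ≤ 3 (via 1,1,1).
Solve for f: f(k) = -k*(k**2 + 9*k + 58)/64 (degree 3 ≤ 3).
So s_k = (B(k−1)f/C)·t_k = (-k*(k + 5)*(k**2 + 9*k + 58)/(8*(8*k - 17)))·t_k = k*(-k**2 - 9*k - 58)/(8*(k + 2)*(k + 3)*(k + 4)).
Check: Δs_k = (8*k - 17)/(k**4 + 14*k**3 + 71*k**2 + 154*k + 120). ✓
Σ_(k=0)^(6) t_k = s_(7) − s_(0) = -119/792 − (0) = -119/792.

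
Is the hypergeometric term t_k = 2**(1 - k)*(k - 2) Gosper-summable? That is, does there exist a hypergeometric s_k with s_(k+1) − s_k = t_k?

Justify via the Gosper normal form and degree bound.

Step 1: r(k) = (k - 1)/(2*(k - 2)).
So A=1/2 and B=1, with C=k - 2.
Need (1/2)·f(k+1) − (1)·f(k) = k - 2.
d = 1 from the (0,0,1) case.
Solve for f: f(k) = -2*(k - 1) (degree 1 ≤ 1).
Certificate R = B(k−1)f/C = -2*(k - 1)/(k - 2) gives s_k = 2**(2 - k)*(1 - k).
Check: Δs_k = 2**(1 - k)*(k - 2). ✓

Yes. s_k = 2**(2 - k)*(1 - k).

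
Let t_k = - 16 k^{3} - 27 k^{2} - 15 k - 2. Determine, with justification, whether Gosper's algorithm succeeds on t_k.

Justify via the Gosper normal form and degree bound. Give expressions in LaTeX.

Yes. s_k = k \left(- 4 k^{3} - k^{2} + 2 k + 1\right).

r(k) = (16*k**3 + 75*k**2 + 117*k + 60)/(16*k**3 + 27*k**2 + 15*k + 2) after simplifying.
Gosper form: A/B · C(k+1)/C(k) with A=1, B=1, C=k**3 + 27*k**2/16 + 15*k/16 + 1/8.
f must satisfy (1)·f(k+1) − (1)·f(k) = k**3 + 27*k**2/16 + 15*k/16 + 1/8.
From deg A=0, deg B=0, deg C=3: d=4.
A polynomial solution: f(k) = k*(4*k**3 + k**2 - 2*k - 1)/16.
So s_k = (B(k−1)f/C)·t_k = (k*(4*k**3 + k**2 - 2*k - 1)/(16*k**3 + 27*k**2 + 15*k + 2))·t_k = k*(-4*k**3 - k**2 + 2*k + 1).
Verify: -16*k**3 - 27*k**2 - 15*k - 2 matches t_k.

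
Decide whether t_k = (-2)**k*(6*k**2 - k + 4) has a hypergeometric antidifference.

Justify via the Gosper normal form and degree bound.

Yes. s_k = (-2)**k*(-2*k**2 + 3*k - 2).

Compute t_(k+1)/t_k: get 2*(k - 6*(k + 1)**2 - 3)/(6*k**2 - k + 4).
Gosper form: A/B · C(k+1)/C(k) with A=-2, B=1, C=k**2 - k/6 + 2/3.
f must satisfy (-2)·f(k+1) − (1)·f(k) = k**2 - k/6 + 2/3.
From deg A=0, deg B=0, deg C=2: d=2.
A polynomial solution: f(k) = -(2*k**2 - 3*k + 2)/6.
R(k) = B(k−1)·f(k)/C(k) = -(2*k**2 - 3*k + 2)/(6*k**2 - k + 4); s_k = R·t_k = (-2)**k*(-2*k**2 + 3*k - 2).
s_(k+1) − s_k = (-2)**k*(6*k**2 - k + 4) = t_k.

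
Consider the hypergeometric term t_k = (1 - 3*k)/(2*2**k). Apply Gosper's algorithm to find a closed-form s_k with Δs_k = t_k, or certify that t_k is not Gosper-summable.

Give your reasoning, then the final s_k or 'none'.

s_k = (3*k + 2)/2**k

t_(k+1)/t_k = (3*k + 2)/(2*(3*k - 1)).
Take A(k)=1/2, B(k)=1, C(k)=k - 1/3.
f must satisfy (1/2)·f(k+1) − (1)·f(k) = k - 1/3.
deg f ≤ 1 (via 0,0,1).
Coefficient equations give f(k) = -2*(3*k + 2)/3.
Certificate R = B(k−1)f/C = -2*(3*k + 2)/(3*k - 1) gives s_k = (3*k + 2)/2**k.
Verify: (1 - 3*k)/(2*2**k) matches t_k.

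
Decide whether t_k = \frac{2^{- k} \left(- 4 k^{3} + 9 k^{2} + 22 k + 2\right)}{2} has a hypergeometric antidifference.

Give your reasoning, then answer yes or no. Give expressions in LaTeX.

Yes. s_k = 2^{- k} \left(4 k^{3} + 3 k^{2} - 4 k + 1\right).

r(k) = (4*k**3 + 3*k**2 - 28*k - 29)/(2*(4*k**3 - 9*k**2 - 22*k - 2)) after simplifying.
Factor: A=1/2; B=1; C=k**3 - 9*k**2/4 - 11*k/2 - 1/2.
Key eq: (1/2)·f(k+1) = (1)·f(k) + (k**3 - 9*k**2/4 - 11*k/2 - 1/2).
d = 3 from the (0,0,3) case.
Match coefficients ⇒ f(k) = -(4*k**3 + 3*k**2 - 4*k + 1)/2.
Certificate R = B(k−1)f/C = -2*(4*k**3 + 3*k**2 - 4*k + 1)/(4*k**3 - 9*k**2 - 22*k - 2) gives s_k = (4*k**3 + 3*k**2 - 4*k + 1)/2**k.
Verify: (-4*k**3 + 9*k**2 + 22*k + 2)/(2*2**k) matches t_k.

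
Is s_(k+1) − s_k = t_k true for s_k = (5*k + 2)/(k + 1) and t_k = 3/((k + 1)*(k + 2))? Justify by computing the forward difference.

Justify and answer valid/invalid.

s_(k+1) = (5*k + 7)/(k + 2)
s_(k+1) − s_k = 3/(k**2 + 3*k + 2)
(s_(k+1) − s_k) − t_k = 0

valid; difference matches t_k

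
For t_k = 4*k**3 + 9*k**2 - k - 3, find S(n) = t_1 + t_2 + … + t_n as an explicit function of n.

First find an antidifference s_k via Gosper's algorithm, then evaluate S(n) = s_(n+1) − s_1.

Step 1: r(k) = (4*k**3 + 21*k**2 + 29*k + 9)/(4*k**3 + 9*k**2 - k - 3).
So A=1 and B=1, with C=k**3 + 9*k**2/4 - k/4 - 3/4.
Solve (1)·f(k+1) − (1)·f(k) = k**3 + 9*k**2/4 - k/4 - 3/4.
From deg A=0, deg B=0, deg C=3: d=4.
Match coefficients ⇒ f(k) = k*(k**3 + k**2 - 4*k - 1)/4.
Get s_k = R·t_k = k*(k**3 + k**2 - 4*k - 1) with R(k) = B(k−1)f(k)/C(k) = k*(k**3 + k**2 - 4*k - 1)/(4*k**3 + 9*k**2 - k - 3).
Check: Δs_k = 4*k**3 + 9*k**2 - k - 3. ✓
Evaluate: s_(n+1) = n**4 + 5*n**3 + 5*n**2 - 2*n - 3; subtract s_(1) = -3 ⇒ S(n) = n*(n**3 + 5*n**2 + 5*n - 2).

S(n) = n*(n**3 + 5*n**2 + 5*n - 2)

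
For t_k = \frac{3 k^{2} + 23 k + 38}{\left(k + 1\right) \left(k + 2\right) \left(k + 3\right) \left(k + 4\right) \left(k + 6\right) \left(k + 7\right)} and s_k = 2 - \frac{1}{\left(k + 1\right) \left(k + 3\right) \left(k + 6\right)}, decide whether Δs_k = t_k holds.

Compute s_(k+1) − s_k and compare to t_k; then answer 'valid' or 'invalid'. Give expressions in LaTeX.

s_(k+1) = 2 - 1/((k + 2)*(k + 4)*(k + 7))
s_(k+1) − s_k = (3*k**2 + 23*k + 38)/(k**6 + 23*k**5 + 207*k**4 + 925*k**3 + 2144*k**2 + 2412*k + 1008)
(s_(k+1) − s_k) − t_k = 0

Valid — Δs_k = t_k.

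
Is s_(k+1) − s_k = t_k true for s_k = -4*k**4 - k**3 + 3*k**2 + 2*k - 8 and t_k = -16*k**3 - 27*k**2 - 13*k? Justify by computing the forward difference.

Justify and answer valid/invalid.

Valid: the claim telescopes to t_k.

s_(k+1) = -4*k**4 - 17*k**3 - 24*k**2 - 11*k - 8
s_(k+1) − s_k = k*(-16*k**2 - 27*k - 13)
(s_(k+1) − s_k) − t_k = 0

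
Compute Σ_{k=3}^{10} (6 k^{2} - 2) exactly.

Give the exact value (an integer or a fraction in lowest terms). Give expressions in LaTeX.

r(k) = (3*(k + 1)**2 - 1)/(3*k**2 - 1) after simplifying.
So A=1 and B=1, with C=k**2 - 1/3.
f must satisfy (1)·f(k+1) − (1)·f(k) = k**2 - 1/3.
deg f ≤ 3 (via 0,0,2).
A polynomial solution: f(k) = k*(2*k**2 - 3*k - 1)/6.
Certificate R = B(k−1)f/C = k*(2*k**2 - 3*k - 1)/(2*(3*k**2 - 1)) gives s_k = k*(2*k**2 - 3*k - 1).
Verify: 6*k**2 - 2 matches t_k.
Telescoping: Σ = s_(11) − s_(3) = 2288 − (24) = 2264.

Σ = 2264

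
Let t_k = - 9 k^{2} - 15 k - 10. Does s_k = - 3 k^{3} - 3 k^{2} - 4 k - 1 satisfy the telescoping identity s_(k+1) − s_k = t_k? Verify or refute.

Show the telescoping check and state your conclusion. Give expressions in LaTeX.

s_(k+1) = -3*k**3 - 12*k**2 - 19*k - 11
s_(k+1) − s_k = -9*k**2 - 15*k - 10
(s_(k+1) − s_k) − t_k = 0

Valid — Δs_k = t_k.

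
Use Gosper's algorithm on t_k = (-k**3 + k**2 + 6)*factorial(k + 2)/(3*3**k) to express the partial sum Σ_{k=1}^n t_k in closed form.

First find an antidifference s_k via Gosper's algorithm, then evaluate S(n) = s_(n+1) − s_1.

S(n) = (-36*3**n - n**5*factorial(n) - 5*n**4*factorial(n) + n**3*factorial(n) + 41*n**2*factorial(n) + 72*n*factorial(n) + 36*factorial(n))/(3*3**n)

The ratio is (k + 3)*(-(k + 1)**3 + (k + 1)**2 + 6)/(3*(-k**3 + k**2 + 6)).
So A=k/3 + 1 and B=1, with C=k**3 - k**2 - 6.
Need (k/3 + 1)·f(k+1) − (1)·f(k) = k**3 - k**2 - 6.
From deg A=1, deg B=0, deg C=3: d=2.
A polynomial solution: f(k) = 3*(k - 4)*(k + 1).
Get s_k = R·t_k = -(k - 4)*(k + 1)*factorial(k + 2)/3**k with R(k) = B(k−1)f(k)/C(k) = 3*(k - 4)*(k + 1)/(k**3 - k**2 - 6).
s_(k+1) − s_k = (-k**3 + k**2 + 6)*factorial(k + 2)/(3*3**k) = t_k.
Σ_(k=1)^n t_k = s_(n+1) − s_(1) = (-3**(-n - 1)*(n - 3)*(n + 2)*factorial(n + 3)) − (12), i.e. (-36*3**n - n**5*factorial(n) - 5*n**4*factorial(n) + n**3*factorial(n) + 41*n**2*factorial(n) + 72*n*factorial(n) + 36*factorial(n))/(3*3**n).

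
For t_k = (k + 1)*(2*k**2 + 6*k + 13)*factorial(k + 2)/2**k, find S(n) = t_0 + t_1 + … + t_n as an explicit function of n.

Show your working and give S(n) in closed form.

t_(k+1)/t_k = (k + 2)*(k + 3)*(6*k + 2*(k + 1)**2 + 19)/(2*(k + 1)*(2*k**2 + 6*k + 13)).
A = k/2 + 3/2, B = 1, C = k**3 + 4*k**2 + 19*k/2 + 13/2.
Solve (k/2 + 3/2)·f(k+1) − (1)·f(k) = k**3 + 4*k**2 + 19*k/2 + 13/2.
d = 2 from the (1,0,3) case.
Coefficient equations give f(k) = 2*k**2 + 2*k + 1.
Certificate R = B(k−1)f/C = 2*(2*k**2 + 2*k + 1)/((k + 1)*(2*k**2 + 6*k + 13)) gives s_k = 2**(1 - k)*(2*k**2 + 2*k + 1)*factorial(k + 2).
Check: Δs_k = (k + 1)*(2*k**2 + 6*k + 13)*factorial(k + 2)/2**k. ✓
Evaluate: s_(n+1) = (2*n**2 + 6*n + 5)*factorial(n + 3)/2**n; subtract s_(0) = 4 ⇒ S(n) = (-2**(n + 2) + 2*n**5*factorial(n) + 18*n**4*factorial(n) + 63*n**3*factorial(n) + 108*n**2*factorial(n) + 91*n*factorial(n) + 30*factorial(n))/2**n.

S(n) = (-2**(n + 2) + 2*n**5*factorial(n) + 18*n**4*factorial(n) + 63*n**3*factorial(n) + 108*n**2*factorial(n) + 91*n*factorial(n) + 30*factorial(n))/2**n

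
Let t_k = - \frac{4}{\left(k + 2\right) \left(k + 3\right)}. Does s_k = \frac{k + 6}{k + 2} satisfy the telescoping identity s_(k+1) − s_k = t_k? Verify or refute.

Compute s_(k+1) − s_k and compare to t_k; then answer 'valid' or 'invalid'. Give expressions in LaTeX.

valid; difference matches t_k

s_(k+1) = (k + 7)/(k + 3)
s_(k+1) − s_k = -4/(k**2 + 5*k + 6)
(s_(k+1) − s_k) − t_k = 0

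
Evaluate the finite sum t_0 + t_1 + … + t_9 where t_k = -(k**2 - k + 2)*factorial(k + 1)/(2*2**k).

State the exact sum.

Step 1: r(k) = (k + 2)*(-k + (k + 1)**2 + 1)/(2*(k**2 - k + 2)).
Factor: A=k/2 + 1; B=1; C=k**2 - k + 2.
Set up (k/2 + 1)·f(k+1) − (1)·f(k) − (k**2 - k + 2) = 0.
d = 1 from the (1,0,2) case.
Solving with deg f ≤ 1: f(k) = 2*(k - 2).
So s_k = (B(k−1)f/C)·t_k = (2*(k - 2)/(k**2 - k + 2))·t_k = -(k - 2)*factorial(k + 1)/2**k.
Δs = -(k**2 - k + 2)*factorial(k + 1)/(2*2**k), as required.
Evaluate s at k=10 and k=0: -311850 and 2; difference -311852.

Σ = -311852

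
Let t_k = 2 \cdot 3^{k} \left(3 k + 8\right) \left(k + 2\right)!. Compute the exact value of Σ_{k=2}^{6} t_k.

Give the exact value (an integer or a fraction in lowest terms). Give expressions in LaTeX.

Ratio r(k) = 3*(k + 3)*(3*k + 11)/(3*k + 8).
Normal form (A,B,C) = (3*k + 9, 1, k + 8/3).
Key eq: (3*k + 9)·f(k+1) = (1)·f(k) + (k + 8/3).
Bound: deg f ≤ 0.
Match coefficients ⇒ f(k) = 1/3.
Certificate R = B(k−1)f/C = 1/(3*k + 8) gives s_k = 2*3**k*factorial(k + 2).
Δs = 2*3**k*(3*k + 8)*factorial(k + 2), as required.
Telescoping: Σ = s_(7) − s_(2) = 1587237120 − (432) = 1587236688.

Σ = 1587236688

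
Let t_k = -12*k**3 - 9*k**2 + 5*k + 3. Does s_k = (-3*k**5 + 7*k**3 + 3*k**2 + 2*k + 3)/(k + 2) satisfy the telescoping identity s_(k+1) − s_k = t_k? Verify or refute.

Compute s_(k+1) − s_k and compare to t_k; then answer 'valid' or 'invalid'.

s_(k+1) = (2*k - 3*(k + 1)**5 + 7*(k + 1)**3 + 3*(k + 1)**2 + 5)/(k + 3)
s_(k+1) − s_k = (-12*k**5 - 60*k**4 - 76*k**3 - 9*k**2 + 31*k + 15)/(k**2 + 5*k + 6)
(s_(k+1) − s_k) − t_k = (9*k**4 + 36*k**3 + 17*k**2 - 14*k - 3)/(k**2 + 5*k + 6)

Invalid: residual (9*k**4 + 36*k**3 + 17*k**2 - 14*k - 3)/(k**2 + 5*k + 6) ≠ 0.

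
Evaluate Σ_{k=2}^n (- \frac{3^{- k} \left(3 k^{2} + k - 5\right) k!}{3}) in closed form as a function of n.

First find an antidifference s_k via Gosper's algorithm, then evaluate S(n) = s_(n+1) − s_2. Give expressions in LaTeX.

S(n) = 3^{- n - 2} \left(20 \cdot 3^{n} - 9 n^{2} n! - 30 n n! - 21 n!\right)

r(k) = (k + 1)*(k + 3*(k + 1)**2 - 4)/(3*(3*k**2 + k - 5)) after simplifying.
Gosper form: A/B · C(k+1)/C(k) with A=k/3 + 1/3, B=1, C=k**2 + k/3 - 5/3.
Set up (k/3 + 1/3)·f(k+1) − (1)·f(k) − (k**2 + k/3 - 5/3) = 0.
d = 1 from the (1,0,2) case.
Solve for f: f(k) = 3*k + 4 (degree 1 ≤ 1).
Then R = B(k−1)f/C = 3*(3*k + 4)/(3*k**2 + k - 5), so s_k = R(k)·t_k = -(3*k + 4)*factorial(k)/3**k.
Check: Δs_k = -(3*k**2 + k - 5)*factorial(k)/(3*3**k). ✓
Telescope: S(n) = s_(n+1) − s_(2) = -3**(-n - 1)*(3*n + 7)*factorial(n + 1) − (-20/9) = 3**(-n - 2)*(20*3**n - 9*n**2*factorial(n) - 30*n*factorial(n) - 21*factorial(n)).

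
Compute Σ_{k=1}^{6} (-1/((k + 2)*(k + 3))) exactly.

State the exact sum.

r(k) = (k + 2)/(k + 4) after simplifying.
Normal form (A,B,C) = (k + 2, k + 4, 1).
Key eq: (k + 2)·f(k+1) = (k + 3)·f(k) + (1).
d = 1 from the (1,1,0) case.
A polynomial solution: f(k) = k/2.
R(k) = B(k−1)·f(k)/C(k) = k*(k + 3)/2; s_k = R·t_k = -k/(2*k + 4).
Δs = -1/(k**2 + 5*k + 6), as required.
Σ_(k=1)^(6) t_k = s_(7) − s_(1) = -7/18 − (-1/6) = -2/9.

Σ = -2/9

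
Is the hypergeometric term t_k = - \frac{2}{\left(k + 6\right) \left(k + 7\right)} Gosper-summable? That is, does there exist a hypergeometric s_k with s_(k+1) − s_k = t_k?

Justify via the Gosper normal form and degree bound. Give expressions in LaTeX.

The ratio is (k + 6)/(k + 8).
Factor: A=k + 6; B=k + 8; C=1.
Set up (k + 6)·f(k+1) − (k + 7)·f(k) − (1) = 0.
deg f ≤ 1 (via 1,1,0).
Coefficient equations give f(k) = k/6.
Get s_k = R·t_k = -k/(3*k + 18) with R(k) = B(k−1)f(k)/C(k) = k*(k + 7)/6.
Verify: -2/(k**2 + 13*k + 42) matches t_k.

Yes. s_k = - \frac{k}{3 k + 18}.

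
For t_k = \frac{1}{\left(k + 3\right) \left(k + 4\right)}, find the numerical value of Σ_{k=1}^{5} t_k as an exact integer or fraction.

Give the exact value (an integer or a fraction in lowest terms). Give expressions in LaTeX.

Σ = 5/36

Ratio r(k) = (k + 3)/(k + 5).
Factor: A=k + 3; B=k + 5; C=1.
Solve (k + 3)·f(k+1) − (k + 4)·f(k) = 1.
Bound: deg f ≤ 1.
Solve for f: f(k) = k/3 (degree 1 ≤ 1).
R(k) = B(k−1)·f(k)/C(k) = k*(k + 4)/3; s_k = R·t_k = k/(3*(k + 3)).
Δs = 1/(k**2 + 7*k + 12), as required.
Sum = s_(6) − s_(1); s_(6) = 2/9, s_(1) = 1/12 ⇒ 5/36.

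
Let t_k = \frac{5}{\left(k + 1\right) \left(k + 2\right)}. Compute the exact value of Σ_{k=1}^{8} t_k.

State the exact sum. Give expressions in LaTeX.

Step 1: r(k) = (k + 1)/(k + 3).
Factor: A=k + 1; B=k + 3; C=1.
Key eq: (k + 1)·f(k+1) = (k + 2)·f(k) + (1).
d = 1 from the (1,1,0) case.
Solve for f: f(k) = k (degree 1 ≤ 1).
Certificate R = B(k−1)f/C = k*(k + 2) gives s_k = 5*k/(k + 1).
Verify: 5/(k**2 + 3*k + 2) matches t_k.
Sum = s_(9) − s_(1); s_(9) = 9/2, s_(1) = 5/2 ⇒ 2.

Σ = 2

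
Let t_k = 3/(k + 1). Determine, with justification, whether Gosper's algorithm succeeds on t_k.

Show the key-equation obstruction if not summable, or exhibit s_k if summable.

r(k) = (k + 1)/(k + 2) after simplifying.
So A=k + 1 and B=k + 2, with C=1.
Need (k + 1)·f(k+1) − (k + 1)·f(k) = 1.
d = 0 from the (1,1,0) case.
Generic f = c0 gives residual -1; -1 = 0 cannot hold, so t_k is not Gosper-summable.

No — t_k has no hypergeometric antidifference.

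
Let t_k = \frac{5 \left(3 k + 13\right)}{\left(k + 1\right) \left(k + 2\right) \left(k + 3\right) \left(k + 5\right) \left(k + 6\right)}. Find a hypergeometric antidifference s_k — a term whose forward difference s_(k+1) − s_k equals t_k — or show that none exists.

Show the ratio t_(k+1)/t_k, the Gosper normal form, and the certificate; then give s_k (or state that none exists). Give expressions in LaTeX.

Ratio r(k) = (k + 1)*(k + 5)*(3*k + 16)/((k + 4)*(k + 7)*(3*k + 13)).
Normal form (A,B,C) = (k + 1, k + 7, k**2 + 25*k/3 + 52/3).
Need (k + 1)·f(k+1) − (k + 6)·f(k) = k**2 + 25*k/3 + 52/3.
Degrees (1,1,2) ⇒ d ≤ 5.
Match coefficients ⇒ f(k) = k*(k + 3)*(k + 4)*(k**2 + 8*k + 17)/30.
Certificate R = B(k−1)f/C = k*(k + 3)*(k + 6)*(k**2 + 8*k + 17)/(10*(3*k + 13)) gives s_k = k*(k**2 + 8*k + 17)/(2*(k**3 + 8*k**2 + 17*k + 10)).
Check: Δs_k = 5*(3*k + 13)/(k**5 + 17*k**4 + 107*k**3 + 307*k**2 + 396*k + 180). ✓

s_k = \frac{k \left(k^{2} + 8 k + 17\right)}{2 \left(k^{3} + 8 k^{2} + 17 k + 10\right)}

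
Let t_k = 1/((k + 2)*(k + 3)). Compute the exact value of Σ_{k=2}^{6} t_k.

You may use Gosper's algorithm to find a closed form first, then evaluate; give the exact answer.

Ratio r(k) = (k + 2)/(k + 4).
So A=k + 2 and B=k + 4, with C=1.
Key eq: (k + 2)·f(k+1) = (k + 3)·f(k) + (1).
Degrees (1,1,0) ⇒ d ≤ 1.
Solve for f: f(k) = k/2 (degree 1 ≤ 1).
So s_k = (B(k−1)f/C)·t_k = (k*(k + 3)/2)·t_k = k/(2*(k + 2)).
Check: Δs_k = 1/(k**2 + 5*k + 6). ✓
Telescoping: Σ = s_(7) − s_(2) = 7/18 − (1/4) = 5/36.

Σ = 5/36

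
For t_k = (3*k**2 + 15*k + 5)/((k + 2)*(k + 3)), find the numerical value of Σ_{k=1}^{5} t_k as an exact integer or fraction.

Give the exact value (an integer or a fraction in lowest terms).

Step 1: r(k) = (k + 2)*(15*k + 3*(k + 1)**2 + 20)/((k + 4)*(3*k**2 + 15*k + 5)).
A = k + 2, B = k + 4, C = k**2 + 5*k + 5/3.
Key eq: (k + 2)·f(k+1) = (k + 3)·f(k) + (k**2 + 5*k + 5/3).
From deg A=1, deg B=1, deg C=2: d=2.
A polynomial solution: f(k) = k*(6*k - 1)/6.
R(k) = B(k−1)·f(k)/C(k) = k*(k + 3)*(6*k - 1)/(2*(3*k**2 + 15*k + 5)); s_k = R·t_k = k*(6*k - 1)/(2*(k + 2)).
Check: Δs_k = (3*k**2 + 15*k + 5)/(k**2 + 5*k + 6). ✓
Σ_(k=1)^(5) t_k = s_(6) − s_(1) = 105/8 − (5/6) = 295/24.

Σ = 295/24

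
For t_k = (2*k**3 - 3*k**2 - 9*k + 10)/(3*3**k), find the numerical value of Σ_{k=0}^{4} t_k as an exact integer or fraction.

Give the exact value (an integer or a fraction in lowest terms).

Ratio r(k) = k*(2*k**2 + 3*k - 9)/(3*(2*k**3 - 3*k**2 - 9*k + 10)).
Take A(k)=1/3, B(k)=1, C(k)=k**3 - 3*k**2/2 - 9*k/2 + 5.
Need (1/3)·f(k+1) − (1)·f(k) = k**3 - 3*k**2/2 - 9*k/2 + 5.
Bound: deg f ≤ 3.
Solve for f: f(k) = -3*(k**3 - 3*k + 4)/2 (degree 3 ≤ 3).
Get s_k = R·t_k = (-k**3 + 3*k - 4)/3**k with R(k) = B(k−1)f(k)/C(k) = -3*(k**3 - 3*k + 4)/((k - 1)*(k + 2)*(2*k - 5)).
Verify: (3*k**3 - 6*k - (k + 1)**3 + 11)/(3*3**k) matches t_k.
Σ_(k=0)^(4) t_k = s_(5) − s_(0) = -38/81 − (-4) = 286/81.

Σ = 286/81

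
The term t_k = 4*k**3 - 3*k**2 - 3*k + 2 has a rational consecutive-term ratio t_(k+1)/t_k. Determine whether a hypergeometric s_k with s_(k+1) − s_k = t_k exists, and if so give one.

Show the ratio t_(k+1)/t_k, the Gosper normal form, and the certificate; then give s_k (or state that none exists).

Step 1: r(k) = k*(4*k**2 + 9*k + 3)/(4*k**3 - 3*k**2 - 3*k + 2).
Factor: A=1; B=1; C=k**3 - 3*k**2/4 - 3*k/4 + 1/2.
Solve (1)·f(k+1) − (1)·f(k) = k**3 - 3*k**2/4 - 3*k/4 + 1/2.
d = 4 from the (0,0,3) case.
Coefficient equations give f(k) = k*(k**3 - 3*k**2 + k + 3)/4.
Certificate R = B(k−1)f/C = k*(k**3 - 3*k**2 + k + 3)/((k - 1)*(4*k**2 + k - 2)) gives s_k = k*(k**3 - 3*k**2 + k + 3).
Verify: 4*k**3 - 3*k**2 - 3*k + 2 matches t_k.

s_k = k*(k**3 - 3*k**2 + k + 3)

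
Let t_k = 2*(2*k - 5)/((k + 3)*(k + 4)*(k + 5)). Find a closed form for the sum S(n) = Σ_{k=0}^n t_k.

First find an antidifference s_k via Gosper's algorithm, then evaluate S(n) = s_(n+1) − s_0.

S(n) = (n**2 - 39*n - 40)/(12*(n**2 + 9*n + 20))

The ratio is (k + 3)*(2*k - 3)/((k + 6)*(2*k - 5)).
A = k + 3, B = k + 6, C = k - 5/2.
Set up (k + 3)·f(k+1) − (k + 5)·f(k) − (k - 5/2) = 0.
d = 2 from the (1,1,1) case.
Coefficient equations give f(k) = k*(k - 41)/48.
R(k) = B(k−1)·f(k)/C(k) = k*(k - 41)*(k + 5)/(24*(2*k - 5)); s_k = R·t_k = k*(k - 41)/(12*(k + 3)*(k + 4)).
Verify: 2*(2*k - 5)/(k**3 + 12*k**2 + 47*k + 60) matches t_k.
Telescope: S(n) = s_(n+1) − s_(0) = (n**2 - 39*n - 40)/(12*(n**2 + 9*n + 20)) − (0) = (n**2 - 39*n - 40)/(12*(n**2 + 9*n + 20)).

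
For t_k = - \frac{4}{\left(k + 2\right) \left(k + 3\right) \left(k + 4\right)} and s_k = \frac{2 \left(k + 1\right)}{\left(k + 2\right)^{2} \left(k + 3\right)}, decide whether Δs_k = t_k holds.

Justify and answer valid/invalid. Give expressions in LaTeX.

s_(k+1) = 2*(k + 2)/((k + 3)**2*(k + 4))
s_(k+1) − s_k = 2*(-(k + 1)*(k + 3)*(k + 4) + (k + 2)**3)/((k + 2)**2*(k + 3)**2*(k + 4))
(s_(k+1) − s_k) − t_k = 2*(3*k + 8)/(k**5 + 14*k**4 + 77*k**3 + 208*k**2 + 276*k + 144)

Invalid: residual \frac{2 \left(3 k + 8\right)}{k^{5} + 14 k^{4} + 77 k^{3} + 208 k^{2} + 276 k + 144} ≠ 0.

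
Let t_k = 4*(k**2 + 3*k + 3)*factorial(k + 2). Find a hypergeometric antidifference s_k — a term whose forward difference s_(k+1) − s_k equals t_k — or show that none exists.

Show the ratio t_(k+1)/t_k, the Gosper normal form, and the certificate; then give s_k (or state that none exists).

s_k = 4*k*factorial(k + 2)

Step 1: r(k) = (k + 3)*(3*k + (k + 1)**2 + 6)/(k**2 + 3*k + 3).
Factor: A=k + 3; B=1; C=k**2 + 3*k + 3.
Solve (k + 3)·f(k+1) − (1)·f(k) = k**2 + 3*k + 3.
d = 1 from the (1,0,2) case.
Solving with deg f ≤ 1: f(k) = k.
R(k) = B(k−1)·f(k)/C(k) = k/(k**2 + 3*k + 3); s_k = R·t_k = 4*k*factorial(k + 2).
Verify: 4*(k**2 + 3*k + 3)*factorial(k + 2) matches t_k.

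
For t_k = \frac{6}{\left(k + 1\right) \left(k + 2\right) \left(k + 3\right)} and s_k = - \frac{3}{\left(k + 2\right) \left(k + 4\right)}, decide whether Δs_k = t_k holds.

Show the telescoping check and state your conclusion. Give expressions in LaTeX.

Invalid: residual \frac{9 \left(- 3 k - 11\right)}{k^{5} + 15 k^{4} + 85 k^{3} + 225 k^{2} + 274 k + 120} ≠ 0.

s_(k+1) = -3/((k + 3)*(k + 5))
s_(k+1) − s_k = 3*(2*k + 7)/(k**4 + 14*k**3 + 71*k**2 + 154*k + 120)
(s_(k+1) − s_k) − t_k = 9*(-3*k - 11)/(k**5 + 15*k**4 + 85*k**3 + 225*k**2 + 274*k + 120)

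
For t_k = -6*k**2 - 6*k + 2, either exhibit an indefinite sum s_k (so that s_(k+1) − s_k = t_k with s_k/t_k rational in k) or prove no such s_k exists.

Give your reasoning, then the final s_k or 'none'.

Compute t_(k+1)/t_k: get (3*k**2 + 9*k + 5)/(3*k**2 + 3*k - 1).
Normal form (A,B,C) = (1, 1, k**2 + k - 1/3).
f must satisfy (1)·f(k+1) − (1)·f(k) = k**2 + k - 1/3.
Degrees (0,0,2) ⇒ d ≤ 3.
A polynomial solution: f(k) = k*(k**2 - 2)/3.
Then R = B(k−1)f/C = k*(k**2 - 2)/(3*k**2 + 3*k - 1), so s_k = R(k)·t_k = 2*k*(2 - k**2).
Verify: -6*k**2 - 6*k + 2 matches t_k.

s_k = 2*k*(2 - k**2)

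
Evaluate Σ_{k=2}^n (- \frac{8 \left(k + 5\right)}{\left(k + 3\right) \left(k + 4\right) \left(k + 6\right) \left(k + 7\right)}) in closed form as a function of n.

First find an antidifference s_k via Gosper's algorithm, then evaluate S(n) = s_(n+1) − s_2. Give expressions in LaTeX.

Compute t_(k+1)/t_k: get (k + 3)*(k + 6)**2/((k + 5)**2*(k + 8)).
Factor: A=k + 3; B=k + 8; C=k**2 + 10*k + 25.
f must satisfy (k + 3)·f(k+1) − (k + 7)·f(k) = k**2 + 10*k + 25.
Bound: deg f ≤ 4.
Coefficient equations give f(k) = k*(k + 4)*(k + 5)*(k + 9)/36.
Then R = B(k−1)f/C = k*(k + 4)*(k + 7)*(k + 9)/(36*(k + 5)), so s_k = R(k)·t_k = 2*k*(-k - 9)/(9*(k**2 + 9*k + 18)).
s_(k+1) − s_k = 8*(-k - 5)/(k**4 + 20*k**3 + 145*k**2 + 450*k + 504) = t_k.
Telescope: S(n) = s_(n+1) − s_(2) = 2*(-n**2 - 11*n - 10)/(9*(n**2 + 11*n + 28)) − (-11/90) = (-n**2 - 11*n + 12)/(10*(n**2 + 11*n + 28)).

S(n) = \frac{- n^{2} - 11 n + 12}{10 \left(n^{2} + 11 n + 28\right)}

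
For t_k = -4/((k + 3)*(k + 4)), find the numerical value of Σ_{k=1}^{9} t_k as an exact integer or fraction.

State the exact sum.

Step 1: r(k) = (k + 3)/(k + 5).
Factor: A=k + 3; B=k + 5; C=1.
f must satisfy (k + 3)·f(k+1) − (k + 4)·f(k) = 1.
Degrees (1,1,0) ⇒ d ≤ 1.
Solving with deg f ≤ 1: f(k) = k/3.
Then R = B(k−1)f/C = k*(k + 4)/3, so s_k = R(k)·t_k = -4*k/(3*k + 9).
Verify: -4/(k**2 + 7*k + 12) matches t_k.
Evaluate s at k=10 and k=1: -40/39 and -1/3; difference -9/13.

Σ = -9/13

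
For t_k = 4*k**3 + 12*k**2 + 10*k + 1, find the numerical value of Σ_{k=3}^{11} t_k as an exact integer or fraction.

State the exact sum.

Σ = 24039

t_(k+1)/t_k = (4*k**3 + 24*k**2 + 46*k + 27)/(4*k**3 + 12*k**2 + 10*k + 1).
So A=1 and B=1, with C=k**3 + 3*k**2 + 5*k/2 + 1/4.
Need (1)·f(k+1) − (1)·f(k) = k**3 + 3*k**2 + 5*k/2 + 1/4.
deg f ≤ 4 (via 0,0,3).
Solving with deg f ≤ 4: f(k) = k*(k**3 + 2*k**2 - 2)/4.
R(k) = B(k−1)·f(k)/C(k) = k*(k**3 + 2*k**2 - 2)/(4*k**3 + 12*k**2 + 10*k + 1); s_k = R·t_k = k*(k**3 + 2*k**2 - 2).
s_(k+1) − s_k = 4*k**3 + 12*k**2 + 10*k + 1 = t_k.
Telescoping: Σ = s_(12) − s_(3) = 24168 − (129) = 24039.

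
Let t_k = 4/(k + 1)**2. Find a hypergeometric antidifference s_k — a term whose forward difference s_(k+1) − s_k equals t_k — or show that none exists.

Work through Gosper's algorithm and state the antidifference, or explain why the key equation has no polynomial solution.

Compute t_(k+1)/t_k: get (k + 1)**2/(k + 2)**2.
Gosper form: A/B · C(k+1)/C(k) with A=k**2 + 2*k + 1, B=k**2 + 4*k + 4, C=1.
Need (k**2 + 2*k + 1)·f(k+1) − (k**2 + 2*k + 1)·f(k) = 1.
deg f ≤ 0 (via 2,2,0).
Write f(k) = c0. Then LHS − RHS = -1, requiring -1 = 0: contradictory. No certificate.

none — t_k is not Gosper-summable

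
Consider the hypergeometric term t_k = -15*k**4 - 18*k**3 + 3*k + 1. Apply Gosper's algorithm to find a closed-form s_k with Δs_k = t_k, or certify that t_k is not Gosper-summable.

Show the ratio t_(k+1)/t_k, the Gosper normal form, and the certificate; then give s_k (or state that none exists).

s_k = k**2*(-3*k**3 + 3*k**2 + 4*k - 3)

Ratio r(k) = (-3*k + 15*(k + 1)**4 + 18*(k + 1)**3 - 4)/(15*k**4 + 18*k**3 - 3*k - 1).
Gosper form: A/B · C(k+1)/C(k) with A=1, B=1, C=k**4 + 6*k**3/5 - k/5 - 1/15.
Set up (1)·f(k+1) − (1)·f(k) − (k**4 + 6*k**3/5 - k/5 - 1/15) = 0.
deg f ≤ 5 (via 0,0,4).
Solving with deg f ≤ 5: f(k) = k**2*(3*k**3 - 3*k**2 - 4*k + 3)/15.
Get s_k = R·t_k = k**2*(-3*k**3 + 3*k**2 + 4*k - 3) with R(k) = B(k−1)f(k)/C(k) = k**2*(3*k**3 - 3*k**2 - 4*k + 3)/(15*k**4 + 18*k**3 - 3*k - 1).
s_(k+1) − s_k = -15*k**4 - 18*k**3 + 3*k + 1 = t_k.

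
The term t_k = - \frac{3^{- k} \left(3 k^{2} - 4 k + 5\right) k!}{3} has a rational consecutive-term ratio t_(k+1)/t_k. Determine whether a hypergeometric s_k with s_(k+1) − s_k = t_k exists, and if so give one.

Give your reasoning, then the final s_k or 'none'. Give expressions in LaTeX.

Compute t_(k+1)/t_k: get (k + 1)*(-4*k + 3*(k + 1)**2 + 1)/(3*(3*k**2 - 4*k + 5)).
Gosper form: A/B · C(k+1)/C(k) with A=k/3 + 1/3, B=1, C=k**2 - 4*k/3 + 5/3.
Set up (k/3 + 1/3)·f(k+1) − (1)·f(k) − (k**2 - 4*k/3 + 5/3) = 0.
deg f ≤ 1 (via 1,0,2).
Coefficient equations give f(k) = 3*k - 1.
Get s_k = R·t_k = -(3*k - 1)*factorial(k)/3**k with R(k) = B(k−1)f(k)/C(k) = 3*(3*k - 1)/(3*k**2 - 4*k + 5).
s_(k+1) − s_k = -(3*k**2 - 4*k + 5)*factorial(k)/(3*3**k) = t_k.

s_k = - 3^{- k} \left(3 k - 1\right) k!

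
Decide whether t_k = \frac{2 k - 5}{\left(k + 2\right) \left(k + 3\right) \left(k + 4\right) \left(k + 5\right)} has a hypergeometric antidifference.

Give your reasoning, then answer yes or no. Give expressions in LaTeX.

The ratio is (k + 2)*(2*k - 3)/((k + 6)*(2*k - 5)).
Factor: A=k + 2; B=k + 6; C=k - 5/2.
f must satisfy (k + 2)·f(k+1) − (k + 5)·f(k) = k - 5/2.
deg f ≤ 3 (via 1,1,1).
Solve for f: f(k) = -k*(k**2 + 9*k + 50)/48 (degree 3 ≤ 3).
Get s_k = R·t_k = k*(-k**2 - 9*k - 50)/(24*(k + 2)*(k + 3)*(k + 4)) with R(k) = B(k−1)f(k)/C(k) = -k*(k + 5)*(k**2 + 9*k + 50)/(24*(2*k - 5)).
Check: Δs_k = (2*k - 5)/(k**4 + 14*k**3 + 71*k**2 + 154*k + 120). ✓

Yes. s_k = \frac{k \left(- k^{2} - 9 k - 50\right)}{24 \left(k + 2\right) \left(k + 3\right) \left(k + 4\right)}.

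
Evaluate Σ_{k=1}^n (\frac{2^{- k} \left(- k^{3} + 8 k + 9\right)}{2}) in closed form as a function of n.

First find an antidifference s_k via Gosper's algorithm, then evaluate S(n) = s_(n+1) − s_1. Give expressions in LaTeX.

Ratio r(k) = (8*k - (k + 1)**3 + 17)/(2*(-k**3 + 8*k + 9)).
A = 1/2, B = 1, C = k**3 - 8*k - 9.
Key eq: (1/2)·f(k+1) = (1)·f(k) + (k**3 - 8*k - 9).
From deg A=0, deg B=0, deg C=3: d=3.
Solving with deg f ≤ 3: f(k) = -2*(k**3 + 3*k**2 + k - 4).
Certificate R = B(k−1)f/C = -2*(k**3 + 3*k**2 + k - 4)/(k**3 - 8*k - 9) gives s_k = (k**3 + 3*k**2 + k - 4)/2**k.
Verify: (-k**3 + 8*k + 9)/(2*2**k) matches t_k.
s_(n+1) = 2**(-n - 1)*(n**3 + 6*n**2 + 10*n + 1) and s_(1) = 1/2, so S(n) = 2**(-n - 1)*(-2**n + n**3 + 6*n**2 + 10*n + 1).

S(n) = 2^{- n - 1} \left(- 2^{n} + n^{3} + 6 n^{2} + 10 n + 1\right)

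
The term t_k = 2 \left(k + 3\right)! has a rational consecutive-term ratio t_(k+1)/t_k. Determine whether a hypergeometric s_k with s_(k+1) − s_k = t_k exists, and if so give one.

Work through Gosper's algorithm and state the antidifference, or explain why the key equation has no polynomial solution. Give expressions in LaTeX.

none (Gosper's algorithm certifies no s_k)

Compute t_(k+1)/t_k: get k + 4.
Take A(k)=k + 4, B(k)=1, C(k)=1.
Solve (k + 4)·f(k+1) − (1)·f(k) = 1.
d = -1 from the (1,0,0) case.
d = -1 < 0 ⇒ no nonzero polynomial f; not summable.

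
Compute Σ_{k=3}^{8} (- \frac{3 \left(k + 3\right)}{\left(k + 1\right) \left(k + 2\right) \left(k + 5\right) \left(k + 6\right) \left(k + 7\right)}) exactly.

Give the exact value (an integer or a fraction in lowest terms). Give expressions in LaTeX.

Σ = -151/50400

r(k) = (k + 1)*(k + 4)*(k + 5)/((k + 3)**2*(k + 8)) after simplifying.
Factor: A=k + 1; B=k + 8; C=k**3 + 10*k**2 + 33*k + 36.
Key eq: (k + 1)·f(k+1) = (k + 7)·f(k) + (k**3 + 10*k**2 + 33*k + 36).
Degrees (1,1,3) ⇒ d ≤ 6.
Coefficient equations give f(k) = k*(k + 2)*(k + 3)*(k + 4)*(k**2 + 12*k + 41)/90.
Certificate R = B(k−1)f/C = k*(k + 2)*(k + 7)*(k**2 + 12*k + 41)/(90*(k + 3)) gives s_k = k*(-k**2 - 12*k - 41)/(30*(k**3 + 12*k**2 + 41*k + 30)).
Verify: 3*(-k - 3)/(k**5 + 21*k**4 + 163*k**3 + 567*k**2 + 844*k + 420) matches t_k.
Sum = s_(9) − s_(3); s_(9) = -23/700, s_(3) = -43/1440 ⇒ -151/50400.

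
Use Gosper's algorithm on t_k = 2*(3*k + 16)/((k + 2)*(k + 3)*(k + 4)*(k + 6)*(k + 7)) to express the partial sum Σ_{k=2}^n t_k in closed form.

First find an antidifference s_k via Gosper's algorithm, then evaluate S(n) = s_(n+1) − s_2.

S(n) = (n**3 + 14*n**2 + 61*n - 76)/(80*(n**3 + 14*n**2 + 61*n + 84))

t_(k+1)/t_k = (k + 2)*(k + 6)*(3*k + 19)/((k + 5)*(k + 8)*(3*k + 16)).
Normal form (A,B,C) = (k + 2, k + 8, k**2 + 31*k/3 + 80/3).
Need (k + 2)·f(k+1) − (k + 7)·f(k) = k**2 + 31*k/3 + 80/3.
deg f ≤ 5 (via 1,1,2).
A polynomial solution: f(k) = k*(k + 4)*(k + 5)*(k**2 + 11*k + 36)/108.
R(k) = B(k−1)·f(k)/C(k) = k*(k + 4)*(k + 7)*(k**2 + 11*k + 36)/(36*(3*k + 16)); s_k = R·t_k = k*(k**2 + 11*k + 36)/(18*(k**3 + 11*k**2 + 36*k + 36)).
Verify: 2*(3*k + 16)/(k**5 + 22*k**4 + 185*k**3 + 740*k**2 + 1404*k + 1008) matches t_k.
Telescope: S(n) = s_(n+1) − s_(2) = (n**3 + 14*n**2 + 61*n + 48)/(18*(n**3 + 14*n**2 + 61*n + 84)) − (31/720) = (n**3 + 14*n**2 + 61*n - 76)/(80*(n**3 + 14*n**2 + 61*n + 84)).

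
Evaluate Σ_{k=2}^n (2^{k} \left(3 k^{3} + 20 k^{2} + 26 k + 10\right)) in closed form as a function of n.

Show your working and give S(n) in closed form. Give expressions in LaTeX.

The ratio is 2*(3*k**3 + 29*k**2 + 75*k + 59)/(3*k**3 + 20*k**2 + 26*k + 10).
A = 2, B = 1, C = k**3 + 20*k**2/3 + 26*k/3 + 10/3.
Set up (2)·f(k+1) − (1)·f(k) − (k**3 + 20*k**2/3 + 26*k/3 + 10/3) = 0.
deg f ≤ 3 (via 0,0,3).
A polynomial solution: f(k) = k**2*(3*k + 2)/3.
Certificate R = B(k−1)f/C = k**2*(3*k + 2)/(3*k**3 + 20*k**2 + 26*k + 10) gives s_k = 2**k*k**2*(3*k + 2).
Verify: 2**k*(3*k**3 + 20*k**2 + 26*k + 10) matches t_k.
s_(n+1) = 2**(n + 1)*(3*n**3 + 11*n**2 + 13*n + 5) and s_(2) = 128, so S(n) = 6*2**n*n**3 + 22*2**n*n**2 + 26*2**n*n + 10*2**n - 128.

S(n) = 6 \cdot 2^{n} n^{3} + 22 \cdot 2^{n} n^{2} + 26 \cdot 2^{n} n + 10 \cdot 2^{n} - 128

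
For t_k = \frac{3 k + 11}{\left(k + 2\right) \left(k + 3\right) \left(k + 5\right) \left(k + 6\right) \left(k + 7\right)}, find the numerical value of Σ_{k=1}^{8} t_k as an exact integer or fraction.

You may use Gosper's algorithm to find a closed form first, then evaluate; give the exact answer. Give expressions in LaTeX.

Σ = 26/3465

r(k) = (k + 2)*(k + 5)*(3*k + 14)/((k + 4)*(k + 8)*(3*k + 11)) after simplifying.
A = k + 2, B = k + 8, C = k**2 + 23*k/3 + 44/3.
Solve (k + 2)·f(k+1) − (k + 7)·f(k) = k**2 + 23*k/3 + 44/3.
Bound: deg f ≤ 5.
Coefficient equations give f(k) = k*(k + 3)*(k + 4)*(k**2 + 13*k + 52)/180.
R(k) = B(k−1)·f(k)/C(k) = k*(k + 3)*(k + 7)*(k**2 + 13*k + 52)/(60*(3*k + 11)); s_k = R·t_k = k*(k**2 + 13*k + 52)/(60*(k**3 + 13*k**2 + 52*k + 60)).
Verify: (3*k + 11)/(k**5 + 23*k**4 + 203*k**3 + 853*k**2 + 1692*k + 1260) matches t_k.
Evaluate s at k=9 and k=1: 5/308 and 11/1260; difference 26/3465.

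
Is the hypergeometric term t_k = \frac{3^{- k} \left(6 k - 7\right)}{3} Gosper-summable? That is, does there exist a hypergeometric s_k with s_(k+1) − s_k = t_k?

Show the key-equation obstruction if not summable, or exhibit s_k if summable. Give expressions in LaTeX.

Yes. s_k = 3^{- k} \left(2 - 3 k\right).

t_(k+1)/t_k = (6*k - 1)/(3*(6*k - 7)).
So A=1/3 and B=1, with C=k - 7/6.
Key eq: (1/3)·f(k+1) = (1)·f(k) + (k - 7/6).
Degrees (0,0,1) ⇒ d ≤ 1.
Solve for f: f(k) = -(3*k - 2)/2 (degree 1 ≤ 1).
R(k) = B(k−1)·f(k)/C(k) = -3*(3*k - 2)/(6*k - 7); s_k = R·t_k = (2 - 3*k)/3**k.
Check: Δs_k = (6*k - 7)/(3*3**k). ✓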